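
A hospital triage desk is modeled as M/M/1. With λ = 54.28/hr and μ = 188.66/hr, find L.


ρ = λ/μ = 54.28/188.66 = 0.2877
L = ρ/(1−ρ) = 0.2877/(1 − 0.2877) = 0.2877/0.7123 = 0.4039

Final: 0.4039


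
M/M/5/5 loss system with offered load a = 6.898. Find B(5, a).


B(c,a) = (a^c/c!) / Σ_{k=0}^{c} a^k/k!
a^5/5! = 130.147163
Σ terms (k=0..5): 1.00000 + 6.89800 + 23.79120 + 54.70390 + 94.33688 + 130.14716 = 310.877150
B = 130.147163/310.877150 = 0.418645

Final: 0.418645


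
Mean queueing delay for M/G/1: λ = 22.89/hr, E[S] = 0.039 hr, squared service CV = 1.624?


ρ = λ·E[S] = 22.89·0.039 = 0.8927
E[S²] = E[S]²(1+C_s²) = 0.039²·(1+1.624) = 0.003991
Wq = λ·E[S²]/(2(1−ρ)) = 22.89·0.003991/(2·0.1073) = 0.42575 hr

Final: 0.42575 hr


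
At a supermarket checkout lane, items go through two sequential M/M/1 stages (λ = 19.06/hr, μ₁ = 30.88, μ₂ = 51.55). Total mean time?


Each node sees arrival rate λ = 19.06/hr (tandem ⇒ throughput preserved).
W₁ = 1/(μ₁−λ) = 1/(30.88−19.06) = 0.08460 hr
W₂ = 1/(μ₂−λ) = 1/(51.55−19.06) = 0.03078 hr
W_total = W₁ + W₂ = 0.08460 + 0.03078 = 0.11538 hr

Final: 0.11538 hr


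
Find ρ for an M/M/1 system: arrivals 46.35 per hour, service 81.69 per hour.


ρ = λ/μ = 46.35/81.69 = 0.5674

Final: 0.5674


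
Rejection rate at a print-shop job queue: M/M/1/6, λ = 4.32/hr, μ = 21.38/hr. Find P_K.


ρ = λ/μ = 4.32/21.38 = 0.2021
P_K = (1−ρ)ρ^K/(1−ρ^(K+1)) = (0.7979·0.00006805)/(1 − 0.00001375)
= 0.00005430/0.999986 = 0.00005430

Final: 0.00005430


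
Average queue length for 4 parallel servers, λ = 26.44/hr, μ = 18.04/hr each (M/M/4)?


a = λ/μ = 1.4656; ρ = a/4 = 0.3664
P₀ = 0.228947
Lq = P₀·a^c·ρ / (c!·(1−ρ)²) = 0.228947·4.61423·0.3664/(24·0.40144)
= 0.04018

Final: 0.04018


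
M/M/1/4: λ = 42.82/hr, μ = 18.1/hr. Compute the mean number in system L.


ρ = 42.82/18.1 = 2.3657
L = ρ[1 − (K+1)ρ^K + Kρ^(K+1)] / [(1−ρ)(1−ρ^(K+1))]
Numerator: 2.3657·(1 − 5·31.323649 + 4·74.103793) = 333.089748
Denominator: (-1.3657)·(-73.103793) = 99.841203
L = 333.089748/99.841203 = 3.3362

Final: 3.3362


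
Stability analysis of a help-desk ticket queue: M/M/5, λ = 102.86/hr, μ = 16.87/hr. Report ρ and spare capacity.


Total capacity cμ = 5·16.87 = 84.35/hr
ρ = λ/(cμ) = 102.86/84.35 = 1.2194
Stable ⇔ ρ < 1: NO
Spare capacity = cμ − λ = 84.35 − 102.86 = -18.51/hr

Final: ρ = 1.2194; unstable; margin = -18.51/hr


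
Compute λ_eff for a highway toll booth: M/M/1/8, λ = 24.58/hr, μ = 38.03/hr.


ρ = 0.6463; P_K = (1−ρ)ρ^8/(1−ρ^9) = 0.010987
λ_eff = λ(1 − P_K) = 24.58·(1 − 0.010987) = 24.58·0.989013 = 24.3099 /hr

Final: 24.3099 /hr


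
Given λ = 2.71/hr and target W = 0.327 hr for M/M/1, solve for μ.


W = 1/(μ−λ) ⇒ μ − λ = 1/W = 1/0.327 = 3.0581
μ = λ + 1/W = 2.71 + 3.0581 = 5.7681 per hr

Final: 5.7681 /hr


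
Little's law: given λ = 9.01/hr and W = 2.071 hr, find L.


L = λW = 9.01·2.071 = 18.6597

Final: 18.6597


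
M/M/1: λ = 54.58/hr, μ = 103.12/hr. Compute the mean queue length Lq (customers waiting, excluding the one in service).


ρ = 54.58/103.12 = 0.5293
Lq = ρ²/(1−ρ) = 0.2801/0.4707 = 0.5951

Final: 0.5951


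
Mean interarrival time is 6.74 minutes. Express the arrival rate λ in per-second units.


λ = 1/(interarrival time) in consistent units.
1 second = 0.0166667 min, so λ = 0.0166667/6.74 = 0.002473 per second

Final: 0.002473 /sec


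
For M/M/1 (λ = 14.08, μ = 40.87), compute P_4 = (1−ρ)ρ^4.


ρ = 14.08/40.87 = 0.3445
P_n = (1−ρ)·ρ^n = (1 − 0.3445)·0.3445^4 = 0.6555·0.014086 = 0.009233

Final: 0.009233


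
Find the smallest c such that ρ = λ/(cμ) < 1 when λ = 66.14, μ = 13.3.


Stability requires cμ > λ ⇔ c > λ/μ.
λ/μ = 66.14/13.3 = 4.9729
Minimum integer c = ⌊4.9729⌋ + 1 = 5
Check: 5·13.3 = 66.50 > 66.14, while 4·13.3 = 53.20 ≤ 66.14

Final: 5 servers


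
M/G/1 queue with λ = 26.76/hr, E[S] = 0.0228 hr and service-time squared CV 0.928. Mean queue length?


ρ = λ·E[S] = 26.76·0.0228 = 0.6101
Lq = ρ²(1+C_s²)/(2(1−ρ)) = 0.3723·(1+0.928)/(2·0.3899)
= 0.3723·1.9280/0.7797 = 0.92044

Final: 0.92044


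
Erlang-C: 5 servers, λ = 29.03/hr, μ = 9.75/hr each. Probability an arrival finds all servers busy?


a = λ/μ = 2.9774; ρ = a/5 = 0.5955
P₀ = 0.047837 (from M/M/c formula)
C(c,a) = [a^c/(c!(1−ρ))]·P₀ = [233.99798/(120·0.4045)]·0.047837
= 4.82057·0.047837 = 0.230601

Final: 0.230601


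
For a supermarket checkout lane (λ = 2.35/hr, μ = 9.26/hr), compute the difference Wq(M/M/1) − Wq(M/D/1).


ρ = 2.35/9.26 = 0.2538
Wq(M/M/1) = ρ/(μ−λ) = 0.2538/6.91 = 0.03673 hr
Wq(M/D/1) = ρ/(2(μ−λ)) = 0.01836 hr
Savings = 0.03673 − 0.01836 = 0.01836 hr

Final: 0.01836 hr


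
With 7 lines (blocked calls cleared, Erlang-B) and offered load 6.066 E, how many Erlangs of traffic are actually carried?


B(7,6.066) = 0.189348 (Erlang-B)
Carried load = a(1 − B) = 6.066·(1 − 0.189348) = 6.066·0.810652 = 4.9174 E

Final: 4.9174 Erlangs


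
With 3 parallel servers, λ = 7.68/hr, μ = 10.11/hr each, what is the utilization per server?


ρ = λ/(cμ) = 7.68/(3·10.11) = 7.68/30.33 = 0.2532

Final: 0.2532


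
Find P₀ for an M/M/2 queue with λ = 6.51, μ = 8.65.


a = λ/μ = 6.51/8.65 = 0.7526; ρ = a/c = 0.3763
Σ_{k=0}^{1} a^k/k! (terms k=0..1) = 1.00000 + 0.75260 = 1.75260
Tail: a^2/(2!(1−ρ)) = 0.56641/(2·0.6237) = 0.45407
P₀ = 1/(1.75260 + 0.45407) = 1/2.20667 = 0.453171

Final: 0.453171


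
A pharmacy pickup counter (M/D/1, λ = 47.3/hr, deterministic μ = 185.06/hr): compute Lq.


ρ = 47.3/185.06 = 0.2556
M/D/1: Lq = ρ²/(2(1−ρ)) = 0.06533/(2·0.7444) = 0.04388

Final: 0.04388


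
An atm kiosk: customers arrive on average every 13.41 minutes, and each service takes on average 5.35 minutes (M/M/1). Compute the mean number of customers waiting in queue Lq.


λ = 60/13.41 = 4.4743 /hr
μ = 60/5.35 = 11.2150 /hr
ρ = λ/μ = 4.4743/11.2150 = 0.3990
Lq = ρ²/(1−ρ) = 0.1592/0.6010 = 0.2648

Final: 0.2648


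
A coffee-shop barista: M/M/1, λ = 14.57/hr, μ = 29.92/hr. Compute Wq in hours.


ρ = 14.57/29.92 = 0.4870
Wq = ρ/(μ−λ) = 0.4870/(29.92 − 14.57) = 0.4870/15.35 = 0.03172 hr

Final: 0.03172 hr


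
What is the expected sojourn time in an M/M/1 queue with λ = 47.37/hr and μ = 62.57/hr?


W = 1/(μ−λ) = 1/(62.57 − 47.37) = 1/15.20 = 0.06579 hr

Final: 0.06579 hr


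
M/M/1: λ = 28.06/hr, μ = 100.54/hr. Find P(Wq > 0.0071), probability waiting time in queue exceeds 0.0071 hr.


ρ = 28.06/100.54 = 0.2791
P(Wq > t) = ρ·e^{−(μ−λ)t} = 0.2791·e^{−0.5146}
= 0.2791·0.597735 = 0.166824

Final: 0.166824


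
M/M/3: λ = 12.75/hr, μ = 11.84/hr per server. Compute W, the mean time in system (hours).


a = 1.0769; ρ = 0.3590; P₀ = 0.335420
Lq = P₀·a^c·ρ/(c!(1−ρ)²) = 0.06098
Wq = Lq/λ = 0.06098/12.75 = 0.004783 hr
W = Wq + 1/μ = 0.004783 + 0.08446 = 0.08924 hr

Final: 0.08924 hr


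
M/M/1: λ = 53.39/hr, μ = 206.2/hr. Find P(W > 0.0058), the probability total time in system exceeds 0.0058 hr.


W ~ Exponential(μ−λ) for M/M/1.
μ − λ = 206.2 − 53.39 = 152.8100
P(W > t) = e^{−(μ−λ)t} = e^{−0.8863} = 0.412179

Final: 0.412179


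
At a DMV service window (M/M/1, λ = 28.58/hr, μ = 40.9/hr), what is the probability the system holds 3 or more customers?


ρ = 28.58/40.9 = 0.6988
P(N ≥ n) = ρ^n = 0.6988^3 = 0.341206

Final: 0.341206


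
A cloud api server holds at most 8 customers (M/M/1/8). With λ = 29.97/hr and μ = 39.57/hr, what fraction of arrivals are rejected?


ρ = λ/μ = 29.97/39.57 = 0.7574
P_K = (1−ρ)ρ^K/(1−ρ^(K+1)) = (0.2426·0.108284)/(1 − 0.082014)
= 0.026271/0.917986 = 0.028618

Final: 0.028618


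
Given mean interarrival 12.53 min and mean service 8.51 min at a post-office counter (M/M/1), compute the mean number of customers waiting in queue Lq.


λ = 60/12.53 = 4.7885 /hr
μ = 60/8.51 = 7.0505 /hr
ρ = λ/μ = 4.7885/7.0505 = 0.6792
Lq = ρ²/(1−ρ) = 0.4613/0.3208 = 1.4377

Final: 1.4377


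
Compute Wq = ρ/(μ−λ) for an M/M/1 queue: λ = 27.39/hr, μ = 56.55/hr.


ρ = 27.39/56.55 = 0.4844
Wq = ρ/(μ−λ) = 0.4844/(56.55 − 27.39) = 0.4844/29.16 = 0.01661 hr

Final: 0.01661 hr


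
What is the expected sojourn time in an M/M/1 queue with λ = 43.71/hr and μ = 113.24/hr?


W = 1/(μ−λ) = 1/(113.24 − 43.71) = 1/69.53 = 0.01438 hr

Final: 0.01438 hr


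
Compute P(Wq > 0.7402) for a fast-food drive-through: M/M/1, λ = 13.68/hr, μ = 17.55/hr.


ρ = 13.68/17.55 = 0.7795
P(Wq > t) = ρ·e^{−(μ−λ)t} = 0.7795·e^{−2.8646}
= 0.7795·0.057007 = 0.044437

Final: 0.044437


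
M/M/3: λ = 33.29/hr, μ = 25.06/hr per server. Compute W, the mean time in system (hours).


a = 1.3284; ρ = 0.4428; P₀ = 0.255627
Lq = P₀·a^c·ρ/(c!(1−ρ)²) = 0.14245
Wq = Lq/λ = 0.14245/33.29 = 0.004279 hr
W = Wq + 1/μ = 0.004279 + 0.03990 = 0.04418 hr

Final: 0.04418 hr


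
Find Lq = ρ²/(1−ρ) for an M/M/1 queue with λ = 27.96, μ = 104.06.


ρ = 27.96/104.06 = 0.2687
Lq = ρ²/(1−ρ) = 0.07219/0.7313 = 0.09872

Final: 0.09872


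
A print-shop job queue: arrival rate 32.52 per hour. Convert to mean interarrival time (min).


Mean interarrival time = 1/λ = 1/32.52 hour = 0.03075 hour
In minutes: 0.03075 × 60 = 1.8450 min

Final: 1.8450 min


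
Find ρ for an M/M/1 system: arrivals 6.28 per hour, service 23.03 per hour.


ρ = λ/μ = 6.28/23.03 = 0.2727

Final: 0.2727


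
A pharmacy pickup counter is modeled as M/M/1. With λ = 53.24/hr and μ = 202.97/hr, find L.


ρ = λ/μ = 53.24/202.97 = 0.2623
L = ρ/(1−ρ) = 0.2623/(1 − 0.2623) = 0.2623/0.7377 = 0.3556

Final: 0.3556


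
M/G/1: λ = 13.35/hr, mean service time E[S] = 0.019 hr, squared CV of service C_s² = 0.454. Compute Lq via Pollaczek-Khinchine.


ρ = λ·E[S] = 13.35·0.019 = 0.2536
Lq = ρ²(1+C_s²)/(2(1−ρ)) = 0.06434·(1+0.454)/(2·0.7464)
= 0.06434·1.4540/1.4927 = 0.06267

Final: 0.06267


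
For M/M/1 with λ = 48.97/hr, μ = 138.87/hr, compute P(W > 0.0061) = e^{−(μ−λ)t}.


W ~ Exponential(μ−λ) for M/M/1.
μ − λ = 138.87 − 48.97 = 89.9000
P(W > t) = e^{−(μ−λ)t} = e^{−0.5484} = 0.577879

Final: 0.577879


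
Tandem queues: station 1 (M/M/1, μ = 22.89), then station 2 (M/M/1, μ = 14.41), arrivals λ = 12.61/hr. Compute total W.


Each node sees arrival rate λ = 12.61/hr (tandem ⇒ throughput preserved).
W₁ = 1/(μ₁−λ) = 1/(22.89−12.61) = 0.09728 hr
W₂ = 1/(μ₂−λ) = 1/(14.41−12.61) = 0.55556 hr
W_total = W₁ + W₂ = 0.09728 + 0.55556 = 0.65283 hr

Final: 0.65283 hr


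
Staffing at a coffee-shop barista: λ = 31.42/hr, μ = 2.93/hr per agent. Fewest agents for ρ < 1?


Stability requires cμ > λ ⇔ c > λ/μ.
λ/μ = 31.42/2.93 = 10.7235
Minimum integer c = ⌊10.7235⌋ + 1 = 11
Check: 11·2.93 = 32.23 > 31.42, while 10·2.93 = 29.30 ≤ 31.42

Final: 11 servers


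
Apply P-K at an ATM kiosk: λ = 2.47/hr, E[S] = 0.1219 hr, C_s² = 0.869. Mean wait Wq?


ρ = λ·E[S] = 2.47·0.1219 = 0.3011
E[S²] = E[S]²(1+C_s²) = 0.1219²·(1+0.869) = 0.027773
Wq = λ·E[S²]/(2(1−ρ)) = 2.47·0.027773/(2·0.6989) = 0.04908 hr

Final: 0.04908 hr


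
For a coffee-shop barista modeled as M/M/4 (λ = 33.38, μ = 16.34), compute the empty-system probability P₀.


a = λ/μ = 33.38/16.34 = 2.0428; ρ = a/c = 0.5107
Σ_{k=0}^{3} a^k/k! (terms k=0..3) = 1.00000 + 2.04284 + 2.08660 + 1.42086 = 6.55030
Tail: a^4/(4!(1−ρ)) = 17.41555/(24·0.4893) = 1.48306
P₀ = 1/(6.55030 + 1.48306) = 1/8.03336 = 0.124481

Final: 0.124481


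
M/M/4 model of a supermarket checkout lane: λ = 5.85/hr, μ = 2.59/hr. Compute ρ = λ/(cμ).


ρ = λ/(cμ) = 5.85/(4·2.59) = 5.85/10.36 = 0.5647

Final: 0.5647


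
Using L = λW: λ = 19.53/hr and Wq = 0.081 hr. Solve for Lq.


Lq = λWq = 19.53·0.081 = 1.5819

Final: 1.5819


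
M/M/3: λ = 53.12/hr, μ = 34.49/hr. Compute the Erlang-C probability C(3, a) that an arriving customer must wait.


a = λ/μ = 1.5402; ρ = a/3 = 0.5134
P₀ = 0.200905 (from M/M/c formula)
C(c,a) = [a^c/(c!(1−ρ))]·P₀ = [3.65338/(6·0.4866)]·0.200905
= 1.25129·0.200905 = 0.251390

Final: 0.251390


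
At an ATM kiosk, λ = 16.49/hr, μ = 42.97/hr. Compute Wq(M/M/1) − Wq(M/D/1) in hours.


ρ = 16.49/42.97 = 0.3838
Wq(M/M/1) = ρ/(μ−λ) = 0.3838/26.48 = 0.01449 hr
Wq(M/D/1) = ρ/(2(μ−λ)) = 0.007246 hr
Savings = 0.01449 − 0.007246 = 0.007246 hr

Final: 0.007246 hr


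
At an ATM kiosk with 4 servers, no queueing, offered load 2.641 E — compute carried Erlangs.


B(4,2.641) = 0.165803 (Erlang-B)
Carried load = a(1 − B) = 2.641·(1 − 0.165803) = 2.641·0.834197 = 2.2031 E

Final: 2.2031 Erlangs


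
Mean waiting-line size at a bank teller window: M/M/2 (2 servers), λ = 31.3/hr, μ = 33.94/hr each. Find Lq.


a = λ/μ = 0.9222; ρ = a/2 = 0.4611
P₀ = 0.368824
Lq = P₀·a^c·ρ / (c!·(1−ρ)²) = 0.368824·0.85048·0.4611/(2·0.29040)
= 0.24903

Final: 0.24903


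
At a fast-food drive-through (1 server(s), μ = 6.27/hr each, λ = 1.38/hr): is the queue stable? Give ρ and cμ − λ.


Total capacity cμ = 1·6.27 = 6.27/hr
ρ = λ/(cμ) = 1.38/6.27 = 0.2201
Stable ⇔ ρ < 1: YES
Spare capacity = cμ − λ = 6.27 − 1.38 = 4.89/hr

Final: ρ = 0.2201; stable; margin = 4.89/hr


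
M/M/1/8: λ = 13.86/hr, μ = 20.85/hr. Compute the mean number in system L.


ρ = 13.86/20.85 = 0.6647
L = ρ[1 − (K+1)ρ^K + Kρ^(K+1)] / [(1−ρ)(1−ρ^(K+1))]
Numerator: 0.6647·(1 − 9·0.038129 + 8·0.025346) = 0.571423
Denominator: (0.3353)·(0.974654) = 0.326754
L = 0.571423/0.326754 = 1.7488

Final: 1.7488


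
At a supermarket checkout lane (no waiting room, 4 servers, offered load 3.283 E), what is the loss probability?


B(c,a) = (a^c/c!) / Σ_{k=0}^{c} a^k/k!
a^4/4! = 4.840300
Σ terms (k=0..4): 1.00000 + 3.28300 + 5.38904 + 5.89741 + 4.84030 = 20.409756
B = 4.840300/20.409756 = 0.237156

Final: 0.237156


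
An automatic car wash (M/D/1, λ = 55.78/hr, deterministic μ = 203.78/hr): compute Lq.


ρ = 55.78/203.78 = 0.2737
M/D/1: Lq = ρ²/(2(1−ρ)) = 0.07493/(2·0.7263) = 0.05158

Final: 0.05158


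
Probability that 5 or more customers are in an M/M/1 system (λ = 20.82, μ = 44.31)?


ρ = 20.82/44.31 = 0.4699
P(N ≥ n) = ρ^n = 0.4699^5 = 0.022903

Final: 0.022903


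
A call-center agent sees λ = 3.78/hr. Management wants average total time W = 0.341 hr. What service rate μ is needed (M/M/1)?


W = 1/(μ−λ) ⇒ μ − λ = 1/W = 1/0.341 = 2.9326
μ = λ + 1/W = 3.78 + 2.9326 = 6.7126 per hr

Final: 6.7126 /hr


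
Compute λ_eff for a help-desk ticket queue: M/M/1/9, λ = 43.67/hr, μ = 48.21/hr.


ρ = 0.9058; P_K = (1−ρ)ρ^9/(1−ρ^10) = 0.061564
λ_eff = λ(1 − P_K) = 43.67·(1 − 0.061564) = 43.67·0.938436 = 40.9815 /hr

Final: 40.9815 /hr


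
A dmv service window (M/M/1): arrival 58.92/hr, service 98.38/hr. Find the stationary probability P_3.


ρ = 58.92/98.38 = 0.5989
P_n = (1−ρ)·ρ^n = (1 − 0.5989)·0.5989^3 = 0.4011·0.214817 = 0.086162

Final: 0.086162


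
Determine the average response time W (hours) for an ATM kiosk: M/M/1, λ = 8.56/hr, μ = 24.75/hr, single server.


W = 1/(μ−λ) = 1/(24.75 − 8.56) = 1/16.19 = 0.06177 hr

Final: 0.06177 hr


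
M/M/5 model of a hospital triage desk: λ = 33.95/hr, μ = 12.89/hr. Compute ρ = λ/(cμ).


ρ = λ/(cμ) = 33.95/(5·12.89) = 33.95/64.45 = 0.5268

Final: 0.5268


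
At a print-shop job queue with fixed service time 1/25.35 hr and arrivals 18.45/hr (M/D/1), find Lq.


ρ = 18.45/25.35 = 0.7278
M/D/1: Lq = ρ²/(2(1−ρ)) = 0.5297/(2·0.2722) = 0.97305

Final: 0.97305


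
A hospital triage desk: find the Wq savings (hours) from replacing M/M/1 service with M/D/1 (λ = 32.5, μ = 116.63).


ρ = 32.5/116.63 = 0.2787
Wq(M/M/1) = ρ/(μ−λ) = 0.2787/84.13 = 0.003312 hr
Wq(M/D/1) = ρ/(2(μ−λ)) = 0.001656 hr
Savings = 0.003312 − 0.001656 = 0.001656 hr

Final: 0.001656 hr


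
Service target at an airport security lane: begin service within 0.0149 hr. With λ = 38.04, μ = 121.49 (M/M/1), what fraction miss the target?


ρ = 38.04/121.49 = 0.3131
P(Wq > t) = ρ·e^{−(μ−λ)t} = 0.3131·e^{−1.2434}
= 0.3131·0.288401 = 0.090302

Final: 0.090302


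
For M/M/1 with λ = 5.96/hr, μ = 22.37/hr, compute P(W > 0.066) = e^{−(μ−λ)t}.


W ~ Exponential(μ−λ) for M/M/1.
μ − λ = 22.37 − 5.96 = 16.4100
P(W > t) = e^{−(μ−λ)t} = e^{−1.0831} = 0.338558

Final: 0.338558


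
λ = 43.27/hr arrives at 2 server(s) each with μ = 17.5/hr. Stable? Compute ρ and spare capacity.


Total capacity cμ = 2·17.5 = 35.00/hr
ρ = λ/(cμ) = 43.27/35.00 = 1.2363
Stable ⇔ ρ < 1: NO
Spare capacity = cμ − λ = 35.00 − 43.27 = -8.27/hr

Final: ρ = 1.2363; unstable; margin = -8.27/hr


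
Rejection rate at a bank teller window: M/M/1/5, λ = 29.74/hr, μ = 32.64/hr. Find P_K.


ρ = λ/μ = 29.74/32.64 = 0.9112
P_K = (1−ρ)ρ^K/(1−ρ^(K+1)) = (0.08885·0.627992)/(1 − 0.572196)
= 0.055796/0.427804 = 0.130424

Final: 0.130424


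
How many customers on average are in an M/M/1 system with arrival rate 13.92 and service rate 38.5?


ρ = λ/μ = 13.92/38.5 = 0.3616
L = ρ/(1−ρ) = 0.3616/(1 − 0.3616) = 0.3616/0.6384 = 0.5663

Final: 0.5663


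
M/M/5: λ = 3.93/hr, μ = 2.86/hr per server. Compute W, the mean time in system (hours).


a = 1.3741; ρ = 0.2748; P₀ = 0.252810
Lq = P₀·a^c·ρ/(c!(1−ρ)²) = 0.005394
Wq = Lq/λ = 0.005394/3.93 = 0.001373 hr
W = Wq + 1/μ = 0.001373 + 0.34965 = 0.35102 hr

Final: 0.35102 hr


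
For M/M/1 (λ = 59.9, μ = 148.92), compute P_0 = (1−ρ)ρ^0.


ρ = 59.9/148.92 = 0.4022
P_n = (1−ρ)·ρ^n = (1 − 0.4022)·0.4022^0 = 0.5978·1.000000 = 0.597771

Final: 0.597771


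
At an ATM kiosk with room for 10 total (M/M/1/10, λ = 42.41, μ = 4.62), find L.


ρ = 42.41/4.62 = 9.1797
L = ρ[1 − (K+1)ρ^K + Kρ^(K+1)] / [(1−ρ)(1−ρ^(K+1))]
Numerator: 9.1797·(1 − 11·4248767525.934107 + 10·39002214453.434082) = 3151243855242.485840
Denominator: (-8.1797)·(-39002214452.434082) = 319024606960.494324
L = 3151243855242.485840/319024606960.494324 = 9.8777

Final: 9.8777


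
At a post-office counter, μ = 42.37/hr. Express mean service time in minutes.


Mean service time = 1/μ = 1/42.37 hour = 0.02360 hour
In minutes: 0.02360 × 60 = 1.4161 min

Final: 1.4161 min


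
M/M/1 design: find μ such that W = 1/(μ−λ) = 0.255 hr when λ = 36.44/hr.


W = 1/(μ−λ) ⇒ μ − λ = 1/W = 1/0.255 = 3.9216
μ = λ + 1/W = 36.44 + 3.9216 = 40.3616 per hr

Final: 40.3616 /hr


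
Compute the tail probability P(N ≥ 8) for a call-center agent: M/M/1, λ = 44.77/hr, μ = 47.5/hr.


ρ = 44.77/47.5 = 0.9425
P(N ≥ n) = ρ^n = 0.9425^8 = 0.622799

Final: 0.622799


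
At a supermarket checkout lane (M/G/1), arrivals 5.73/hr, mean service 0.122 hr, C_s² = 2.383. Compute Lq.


ρ = λ·E[S] = 5.73·0.122 = 0.6991
Lq = ρ²(1+C_s²)/(2(1−ρ)) = 0.4887·(1+2.383)/(2·0.3009)
= 0.4887·3.3830/0.6019 = 2.74676

Final: 2.74676


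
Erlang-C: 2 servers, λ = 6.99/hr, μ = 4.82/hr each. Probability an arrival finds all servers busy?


a = λ/μ = 1.4502; ρ = a/2 = 0.7251
P₀ = 0.159351 (from M/M/c formula)
C(c,a) = [a^c/(c!(1−ρ))]·P₀ = [2.10310/(2·0.2749)]·0.159351
= 3.82526·0.159351 = 0.609558

Final: 0.609558


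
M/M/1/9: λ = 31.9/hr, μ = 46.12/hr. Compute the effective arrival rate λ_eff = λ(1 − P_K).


ρ = 0.6917; P_K = (1−ρ)ρ^9/(1−ρ^10) = 0.011459
λ_eff = λ(1 − P_K) = 31.9·(1 − 0.011459) = 31.9·0.988541 = 31.5345 /hr

Final: 31.5345 /hr


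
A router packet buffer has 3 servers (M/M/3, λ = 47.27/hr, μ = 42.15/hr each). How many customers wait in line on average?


a = λ/μ = 1.1215; ρ = a/3 = 0.3738
P₀ = 0.319924
Lq = P₀·a^c·ρ / (c!·(1−ρ)²) = 0.319924·1.41047·0.3738/(6·0.39210)
= 0.07170

Final: 0.07170


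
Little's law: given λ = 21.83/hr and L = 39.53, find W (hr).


W = L/λ = 39.53/21.83 = 1.8108 hr

Final: 1.8108 hr


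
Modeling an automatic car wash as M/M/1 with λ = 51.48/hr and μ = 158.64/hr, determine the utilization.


ρ = λ/μ = 51.48/158.64 = 0.3245

Final: 0.3245


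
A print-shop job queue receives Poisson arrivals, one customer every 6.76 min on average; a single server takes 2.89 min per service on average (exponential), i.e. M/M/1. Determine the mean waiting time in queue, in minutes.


λ = 60/6.76 = 8.8757 /hr
μ = 60/2.89 = 20.7612 /hr
ρ = λ/μ = 8.8757/20.7612 = 0.4275
Wq = ρ/(μ−λ) = 0.4275/(20.7612−8.8757) = 0.03597 hr
In minutes: 0.03597·60 = 2.158 min

Final: 2.158 min


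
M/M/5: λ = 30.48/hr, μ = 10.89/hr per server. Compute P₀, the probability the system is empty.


a = λ/μ = 30.48/10.89 = 2.7989; ρ = a/c = 0.5598
Σ_{k=0}^{4} a^k/k! (terms k=0..4) = 1.00000 + 2.79890 + 3.91692 + 3.65435 + 2.55704 = 13.92720
Tail: a^5/(5!(1−ρ)) = 171.76529/(120·0.4402) = 3.25150
P₀ = 1/(13.92720 + 3.25150) = 1/17.17870 = 0.058212

Final: 0.058212


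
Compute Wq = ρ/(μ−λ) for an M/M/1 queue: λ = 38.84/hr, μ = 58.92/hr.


ρ = 38.84/58.92 = 0.6592
Wq = ρ/(μ−λ) = 0.6592/(58.92 − 38.84) = 0.6592/20.08 = 0.03283 hr

Final: 0.03283 hr


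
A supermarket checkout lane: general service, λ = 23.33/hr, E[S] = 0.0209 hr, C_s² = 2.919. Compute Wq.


ρ = λ·E[S] = 23.33·0.0209 = 0.4876
E[S²] = E[S]²(1+C_s²) = 0.0209²·(1+2.919) = 0.001712
Wq = λ·E[S²]/(2(1−ρ)) = 23.33·0.001712/(2·0.5124) = 0.03897 hr

Final: 0.03897 hr


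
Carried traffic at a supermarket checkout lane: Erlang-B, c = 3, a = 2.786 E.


B(3,2.786) = 0.319765 (Erlang-B)
Carried load = a(1 − B) = 2.786·(1 − 0.319765) = 2.786·0.680235 = 1.8951 E

Final: 1.8951 Erlangs


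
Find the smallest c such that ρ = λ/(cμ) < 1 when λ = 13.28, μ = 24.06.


Stability requires cμ > λ ⇔ c > λ/μ.
λ/μ = 13.28/24.06 = 0.5520
Minimum integer c = ⌊0.5520⌋ + 1 = 1
Check: 1·24.06 = 24.06 > 13.28, while 0·24.06 = 0.00 ≤ 13.28

Final: 1 servers


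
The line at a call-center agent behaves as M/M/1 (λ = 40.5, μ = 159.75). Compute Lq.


ρ = 40.5/159.75 = 0.2535
Lq = ρ²/(1−ρ) = 0.06427/0.7465 = 0.08610

Final: 0.08610


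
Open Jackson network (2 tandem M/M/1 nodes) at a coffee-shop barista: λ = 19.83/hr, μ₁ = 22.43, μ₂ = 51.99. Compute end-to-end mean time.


Each node sees arrival rate λ = 19.83/hr (tandem ⇒ throughput preserved).
W₁ = 1/(μ₁−λ) = 1/(22.43−19.83) = 0.38462 hr
W₂ = 1/(μ₂−λ) = 1/(51.99−19.83) = 0.03109 hr
W_total = W₁ + W₂ = 0.38462 + 0.03109 = 0.41571 hr

Final: 0.41571 hr


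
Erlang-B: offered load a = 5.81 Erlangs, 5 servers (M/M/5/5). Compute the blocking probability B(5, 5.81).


B(c,a) = (a^c/c!) / Σ_{k=0}^{c} a^k/k!
a^5/5! = 55.169547
Σ terms (k=0..5): 1.00000 + 5.81000 + 16.87805 + 32.68716 + 47.47810 + 55.16955 = 159.022849
B = 55.169547/159.022849 = 0.346928

Final: 0.346928


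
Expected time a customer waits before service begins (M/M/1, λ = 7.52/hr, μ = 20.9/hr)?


ρ = 7.52/20.9 = 0.3598
Wq = ρ/(μ−λ) = 0.3598/(20.9 − 7.52) = 0.3598/13.38 = 0.02689 hr

Final: 0.02689 hr


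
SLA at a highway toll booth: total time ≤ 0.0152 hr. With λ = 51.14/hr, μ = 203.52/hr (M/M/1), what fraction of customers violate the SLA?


W ~ Exponential(μ−λ) for M/M/1.
μ − λ = 203.52 − 51.14 = 152.3800
P(W > t) = e^{−(μ−λ)t} = e^{−2.3162} = 0.098650

Final: 0.098650


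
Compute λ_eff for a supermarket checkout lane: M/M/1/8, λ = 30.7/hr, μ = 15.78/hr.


ρ = 1.9455; P_K = (1−ρ)ρ^8/(1−ρ^9) = 0.487214
λ_eff = λ(1 − P_K) = 30.7·(1 − 0.487214) = 30.7·0.512786 = 15.7425 /hr

Final: 15.7425 /hr


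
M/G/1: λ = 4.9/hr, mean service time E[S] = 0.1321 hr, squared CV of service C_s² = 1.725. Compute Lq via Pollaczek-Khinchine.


ρ = λ·E[S] = 4.9·0.1321 = 0.6473
Lq = ρ²(1+C_s²)/(2(1−ρ)) = 0.4190·(1+1.725)/(2·0.3527)
= 0.4190·2.7250/0.7054 = 1.61851

Final: 1.61851


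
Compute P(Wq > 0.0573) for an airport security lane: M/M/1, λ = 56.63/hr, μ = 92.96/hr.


ρ = 56.63/92.96 = 0.6092
P(Wq > t) = ρ·e^{−(μ−λ)t} = 0.6092·e^{−2.0817}
= 0.6092·0.124717 = 0.075976

Final: 0.075976


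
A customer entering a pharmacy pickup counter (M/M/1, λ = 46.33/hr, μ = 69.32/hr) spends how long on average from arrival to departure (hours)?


W = 1/(μ−λ) = 1/(69.32 − 46.33) = 1/22.99 = 0.04350 hr

Final: 0.04350 hr


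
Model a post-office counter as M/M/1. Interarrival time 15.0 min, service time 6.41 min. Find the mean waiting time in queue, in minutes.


λ = 60/15.0 = 4.0000 /hr
μ = 60/6.41 = 9.3604 /hr
ρ = λ/μ = 4.0000/9.3604 = 0.4273
Wq = ρ/(μ−λ) = 0.4273/(9.3604−4.0000) = 0.07972 hr
In minutes: 0.07972·60 = 4.783 min

Final: 4.783 min


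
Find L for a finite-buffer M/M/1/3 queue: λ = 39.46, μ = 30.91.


ρ = 39.46/30.91 = 1.2766
L = ρ[1 − (K+1)ρ^K + Kρ^(K+1)] / [(1−ρ)(1−ρ^(K+1))]
Numerator: 1.2766·(1 − 4·2.080531 + 3·2.656026) = 0.824630
Denominator: (-0.2766)·(-1.656026) = 0.458073
L = 0.824630/0.458073 = 1.8002

Final: 1.8002


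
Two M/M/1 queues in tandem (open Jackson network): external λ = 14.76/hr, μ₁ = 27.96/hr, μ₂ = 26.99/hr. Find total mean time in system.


Each node sees arrival rate λ = 14.76/hr (tandem ⇒ throughput preserved).
W₁ = 1/(μ₁−λ) = 1/(27.96−14.76) = 0.07576 hr
W₂ = 1/(μ₂−λ) = 1/(26.99−14.76) = 0.08177 hr
W_total = W₁ + W₂ = 0.07576 + 0.08177 = 0.15752 hr

Final: 0.15752 hr


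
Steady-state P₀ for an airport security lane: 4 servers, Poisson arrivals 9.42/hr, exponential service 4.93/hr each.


a = λ/μ = 9.42/4.93 = 1.9108; ρ = a/c = 0.4777
Σ_{k=0}^{3} a^k/k! (terms k=0..3) = 1.00000 + 1.91075 + 1.82548 + 1.16268 = 5.89892
Tail: a^4/(4!(1−ρ)) = 13.32956/(24·0.5223) = 1.06335
P₀ = 1/(5.89892 + 1.06335) = 1/6.96226 = 0.143632

Final: 0.143632


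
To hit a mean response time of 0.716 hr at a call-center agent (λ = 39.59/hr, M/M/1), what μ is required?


W = 1/(μ−λ) ⇒ μ − λ = 1/W = 1/0.716 = 1.3966
μ = λ + 1/W = 39.59 + 1.3966 = 40.9866 per hr

Final: 40.9866 /hr


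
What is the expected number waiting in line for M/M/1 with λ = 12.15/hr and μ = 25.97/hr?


ρ = 12.15/25.97 = 0.4678
Lq = ρ²/(1−ρ) = 0.2189/0.5322 = 0.4113

Final: 0.4113


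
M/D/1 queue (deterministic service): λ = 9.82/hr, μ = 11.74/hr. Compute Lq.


ρ = 9.82/11.74 = 0.8365
M/D/1: Lq = ρ²/(2(1−ρ)) = 0.6997/(2·0.1635) = 2.13906

Final: 2.13906


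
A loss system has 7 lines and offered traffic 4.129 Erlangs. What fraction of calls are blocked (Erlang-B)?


B(c,a) = (a^c/c!) / Σ_{k=0}^{c} a^k/k!
a^7/7! = 4.059604
Σ terms (k=0..7): 1.00000 + 4.12900 + 8.52432 + 11.73231 + 12.11067 + 10.00099 + 6.88235 + 4.05960 = 58.439249
B = 4.059604/58.439249 = 0.069467

Final: 0.069467


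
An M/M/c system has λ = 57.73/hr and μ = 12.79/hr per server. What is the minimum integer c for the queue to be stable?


Stability requires cμ > λ ⇔ c > λ/μ.
λ/μ = 57.73/12.79 = 4.5137
Minimum integer c = ⌊4.5137⌋ + 1 = 5
Check: 5·12.79 = 63.95 > 57.73, while 4·12.79 = 51.16 ≤ 57.73

Final: 5 servers


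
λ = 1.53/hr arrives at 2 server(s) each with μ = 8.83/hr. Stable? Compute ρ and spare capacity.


Total capacity cμ = 2·8.83 = 17.66/hr
ρ = λ/(cμ) = 1.53/17.66 = 0.08664
Stable ⇔ ρ < 1: YES
Spare capacity = cμ − λ = 17.66 − 1.53 = 16.13/hr

Final: ρ = 0.08664; stable; margin = 16.13/hr


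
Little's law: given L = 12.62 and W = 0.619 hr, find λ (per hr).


λ = L/W = 12.62/0.619 = 20.3877 /hr

Final: 20.3877 /hr


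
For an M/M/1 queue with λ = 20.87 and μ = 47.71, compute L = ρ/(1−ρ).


ρ = λ/μ = 20.87/47.71 = 0.4374
L = ρ/(1−ρ) = 0.4374/(1 − 0.4374) = 0.4374/0.5626 = 0.7776

Final: 0.7776


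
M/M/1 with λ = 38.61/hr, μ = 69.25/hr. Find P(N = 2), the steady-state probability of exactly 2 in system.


ρ = 38.61/69.25 = 0.5575
P_n = (1−ρ)·ρ^n = (1 − 0.5575)·0.5575^2 = 0.4425·0.310857 = 0.137540

Final: 0.137540


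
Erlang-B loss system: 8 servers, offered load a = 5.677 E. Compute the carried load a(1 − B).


B(8,5.677) = 0.104252 (Erlang-B)
Carried load = a(1 − B) = 5.677·(1 − 0.104252) = 5.677·0.895748 = 5.0852 E

Final: 5.0852 Erlangs


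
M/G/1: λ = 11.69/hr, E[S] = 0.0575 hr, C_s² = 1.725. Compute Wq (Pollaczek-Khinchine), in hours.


ρ = λ·E[S] = 11.69·0.0575 = 0.6722
E[S²] = E[S]²(1+C_s²) = 0.0575²·(1+1.725) = 0.009010
Wq = λ·E[S²]/(2(1−ρ)) = 11.69·0.009010/(2·0.3278) = 0.16064 hr

Final: 0.16064 hr


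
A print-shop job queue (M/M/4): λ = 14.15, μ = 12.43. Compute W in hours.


a = 1.1384; ρ = 0.2846; P₀ = 0.319489
Lq = P₀·a^c·ρ/(c!(1−ρ)²) = 0.01243
Wq = Lq/λ = 0.01243/14.15 = 0.0008785 hr
W = Wq + 1/μ = 0.0008785 + 0.08045 = 0.08133 hr

Final: 0.08133 hr


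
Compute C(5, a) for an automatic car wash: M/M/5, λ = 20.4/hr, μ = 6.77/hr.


a = λ/μ = 3.0133; ρ = a/5 = 0.6027
P₀ = 0.045958 (from M/M/c formula)
C(c,a) = [a^c/(c!(1−ρ))]·P₀ = [248.43198/(120·0.3973)]·0.045958
= 5.21030·0.045958 = 0.239456

Final: 0.239456


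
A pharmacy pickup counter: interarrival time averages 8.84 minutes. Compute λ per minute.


λ = 1/(interarrival time) in consistent units.
1 minute = 1 min, so λ = 1/8.84 = 0.1131 per minute

Final: 0.1131 /min


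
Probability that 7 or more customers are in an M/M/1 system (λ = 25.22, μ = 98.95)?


ρ = 25.22/98.95 = 0.2549
P(N ≥ n) = ρ^n = 0.2549^7 = 0.00006987

Final: 0.00006987


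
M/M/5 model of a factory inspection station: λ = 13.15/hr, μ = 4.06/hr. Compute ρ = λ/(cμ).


ρ = λ/(cμ) = 13.15/(5·4.06) = 13.15/20.30 = 0.6478

Final: 0.6478


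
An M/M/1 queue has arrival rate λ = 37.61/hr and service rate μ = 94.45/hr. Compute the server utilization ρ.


ρ = λ/μ = 37.61/94.45 = 0.3982

Final: 0.3982


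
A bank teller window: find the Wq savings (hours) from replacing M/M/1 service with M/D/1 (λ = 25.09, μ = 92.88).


ρ = 25.09/92.88 = 0.2701
Wq(M/M/1) = ρ/(μ−λ) = 0.2701/67.79 = 0.003985 hr
Wq(M/D/1) = ρ/(2(μ−λ)) = 0.001992 hr
Savings = 0.003985 − 0.001992 = 0.001992 hr

Final: 0.001992 hr


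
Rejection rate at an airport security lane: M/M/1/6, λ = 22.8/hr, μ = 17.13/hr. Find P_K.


ρ = λ/μ = 22.8/17.13 = 1.3310
P_K = (1−ρ)ρ^K/(1−ρ^(K+1)) = (-0.3310·5.559873)/(1 − 7.400182)
= -1.840308/-6.400182 = 0.287540

Final: 0.287540


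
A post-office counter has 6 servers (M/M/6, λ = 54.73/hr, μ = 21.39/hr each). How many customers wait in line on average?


a = λ/μ = 2.5587; ρ = a/6 = 0.4264
P₀ = 0.076904
Lq = P₀·a^c·ρ / (c!·(1−ρ)²) = 0.076904·280.60020·0.4264/(720·0.32896)
= 0.03885

Final: 0.03885


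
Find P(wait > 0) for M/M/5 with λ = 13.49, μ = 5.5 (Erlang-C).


a = λ/μ = 2.4527; ρ = a/5 = 0.4905
P₀ = 0.084176 (from M/M/c formula)
C(c,a) = [a^c/(c!(1−ρ))]·P₀ = [88.76593/(120·0.5095)]·0.084176
= 1.45198·0.084176 = 0.122222

Final: 0.122222


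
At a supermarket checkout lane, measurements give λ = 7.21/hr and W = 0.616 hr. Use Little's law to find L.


L = λW = 7.21·0.616 = 4.4414

Final: 4.4414


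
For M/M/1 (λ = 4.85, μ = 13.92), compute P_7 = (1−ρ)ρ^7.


ρ = 4.85/13.92 = 0.3484
P_n = (1−ρ)·ρ^n = (1 − 0.3484)·0.3484^7 = 0.6516·0.0006233 = 0.0004061

Final: 0.0004061


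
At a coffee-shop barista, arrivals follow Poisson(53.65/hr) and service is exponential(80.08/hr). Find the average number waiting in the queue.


ρ = 53.65/80.08 = 0.6700
Lq = ρ²/(1−ρ) = 0.4488/0.3300 = 1.3599

Final: 1.3599


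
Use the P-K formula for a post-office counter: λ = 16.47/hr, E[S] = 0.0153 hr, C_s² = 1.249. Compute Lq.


ρ = λ·E[S] = 16.47·0.0153 = 0.2520
Lq = ρ²(1+C_s²)/(2(1−ρ)) = 0.06350·(1+1.249)/(2·0.7480)
= 0.06350·2.2490/1.4960 = 0.09546

Final: 0.09546


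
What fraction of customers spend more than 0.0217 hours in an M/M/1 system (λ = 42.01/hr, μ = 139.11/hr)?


W ~ Exponential(μ−λ) for M/M/1.
μ − λ = 139.11 − 42.01 = 97.1000
P(W > t) = e^{−(μ−λ)t} = e^{−2.1071} = 0.121594

Final: 0.121594


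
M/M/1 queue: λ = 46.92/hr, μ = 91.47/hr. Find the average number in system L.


ρ = λ/μ = 46.92/91.47 = 0.5130
L = ρ/(1−ρ) = 0.5130/(1 − 0.5130) = 0.5130/0.4870 = 1.0532

Final: 1.0532


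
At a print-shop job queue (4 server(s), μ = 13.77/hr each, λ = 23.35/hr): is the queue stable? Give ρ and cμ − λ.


Total capacity cμ = 4·13.77 = 55.08/hr
ρ = λ/(cμ) = 23.35/55.08 = 0.4239
Stable ⇔ ρ < 1: YES
Spare capacity = cμ − λ = 55.08 − 23.35 = 31.73/hr

Final: ρ = 0.4239; stable; margin = 31.73/hr


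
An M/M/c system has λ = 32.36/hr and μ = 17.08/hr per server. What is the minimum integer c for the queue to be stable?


Stability requires cμ > λ ⇔ c > λ/μ.
λ/μ = 32.36/17.08 = 1.8946
Minimum integer c = ⌊1.8946⌋ + 1 = 2
Check: 2·17.08 = 34.16 > 32.36, while 1·17.08 = 17.08 ≤ 32.36

Final: 2 servers


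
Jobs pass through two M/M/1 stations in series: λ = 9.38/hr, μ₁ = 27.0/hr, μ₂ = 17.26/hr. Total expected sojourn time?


Each node sees arrival rate λ = 9.38/hr (tandem ⇒ throughput preserved).
W₁ = 1/(μ₁−λ) = 1/(27.0−9.38) = 0.05675 hr
W₂ = 1/(μ₂−λ) = 1/(17.26−9.38) = 0.12690 hr
W_total = W₁ + W₂ = 0.05675 + 0.12690 = 0.18366 hr

Final: 0.18366 hr


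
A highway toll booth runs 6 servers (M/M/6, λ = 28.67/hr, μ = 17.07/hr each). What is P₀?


a = λ/μ = 28.67/17.07 = 1.6796; ρ = a/c = 0.2799
Σ_{k=0}^{5} a^k/k! (terms k=0..5) = 1.00000 + 1.67955 + 1.41045 + 0.78964 + 0.33156 + 0.11138 = 5.32259
Tail: a^6/(6!(1−ρ)) = 22.44735/(720·0.7201) = 0.04330
P₀ = 1/(5.32259 + 0.04330) = 1/5.36589 = 0.186363

Final: 0.186363


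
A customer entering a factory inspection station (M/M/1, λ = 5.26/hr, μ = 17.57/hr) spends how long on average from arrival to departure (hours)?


W = 1/(μ−λ) = 1/(17.57 − 5.26) = 1/12.31 = 0.08123 hr

Final: 0.08123 hr


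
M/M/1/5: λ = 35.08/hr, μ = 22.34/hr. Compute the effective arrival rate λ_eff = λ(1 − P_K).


ρ = 1.5703; P_K = (1−ρ)ρ^5/(1−ρ^6) = 0.389126
λ_eff = λ(1 − P_K) = 35.08·(1 − 0.389126) = 35.08·0.610874 = 21.4295 /hr

Final: 21.4295 /hr


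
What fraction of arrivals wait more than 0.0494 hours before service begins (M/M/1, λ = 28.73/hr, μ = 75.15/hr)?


ρ = 28.73/75.15 = 0.3823
P(Wq > t) = ρ·e^{−(μ−λ)t} = 0.3823·e^{−2.2931}
= 0.3823·0.100948 = 0.038593

Final: 0.038593


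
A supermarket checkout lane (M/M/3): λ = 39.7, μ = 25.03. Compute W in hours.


a = 1.5861; ρ = 0.5287; P₀ = 0.190295
Lq = P₀·a^c·ρ/(c!(1−ρ)²) = 0.30122
Wq = Lq/λ = 0.30122/39.7 = 0.007587 hr
W = Wq + 1/μ = 0.007587 + 0.03995 = 0.04754 hr

Final: 0.04754 hr


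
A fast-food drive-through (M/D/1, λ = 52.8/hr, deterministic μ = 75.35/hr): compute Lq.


ρ = 52.8/75.35 = 0.7007
M/D/1: Lq = ρ²/(2(1−ρ)) = 0.4910/(2·0.2993) = 0.82037

Final: 0.82037


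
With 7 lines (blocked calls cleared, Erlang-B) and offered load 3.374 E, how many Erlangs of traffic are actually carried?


B(7,3.374) = 0.034595 (Erlang-B)
Carried load = a(1 − B) = 3.374·(1 − 0.034595) = 3.374·0.965405 = 3.2573 E

Final: 3.2573 Erlangs


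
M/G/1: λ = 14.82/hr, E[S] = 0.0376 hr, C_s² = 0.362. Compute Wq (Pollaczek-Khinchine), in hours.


ρ = λ·E[S] = 14.82·0.0376 = 0.5572
E[S²] = E[S]²(1+C_s²) = 0.0376²·(1+0.362) = 0.001926
Wq = λ·E[S²]/(2(1−ρ)) = 14.82·0.001926/(2·0.4428) = 0.03223 hr

Final: 0.03223 hr


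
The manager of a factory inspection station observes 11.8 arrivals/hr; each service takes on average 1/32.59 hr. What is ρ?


ρ = λ/μ = 11.8/32.59 = 0.3621

Final: 0.3621


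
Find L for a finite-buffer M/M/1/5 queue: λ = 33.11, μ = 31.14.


ρ = 33.11/31.14 = 1.0633
L = ρ[1 − (K+1)ρ^K + Kρ^(K+1)] / [(1−ρ)(1−ρ^(K+1))]
Numerator: 1.0633·(1 − 6·1.358948 + 5·1.444919) = 0.075391
Denominator: (-0.06326)·(-0.444919) = 0.028147
L = 0.075391/0.028147 = 2.6785

Final: 2.6785


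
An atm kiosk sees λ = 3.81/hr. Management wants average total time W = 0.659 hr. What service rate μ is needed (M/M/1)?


W = 1/(μ−λ) ⇒ μ − λ = 1/W = 1/0.659 = 1.5175
μ = λ + 1/W = 3.81 + 1.5175 = 5.3275 per hr

Final: 5.3275 /hr


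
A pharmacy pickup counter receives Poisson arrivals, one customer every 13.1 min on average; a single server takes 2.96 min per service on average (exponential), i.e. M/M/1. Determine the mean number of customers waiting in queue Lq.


λ = 60/13.1 = 4.5802 /hr
μ = 60/2.96 = 20.2703 /hr
ρ = λ/μ = 4.5802/20.2703 = 0.2260
Lq = ρ²/(1−ρ) = 0.05106/0.7740 = 0.06596

Final: 0.06596


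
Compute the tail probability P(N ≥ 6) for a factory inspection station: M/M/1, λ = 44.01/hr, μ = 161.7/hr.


ρ = 44.01/161.7 = 0.2722
P(N ≥ n) = ρ^n = 0.2722^6 = 0.0004065

Final: 0.0004065


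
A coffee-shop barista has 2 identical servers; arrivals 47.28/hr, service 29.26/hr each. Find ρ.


ρ = λ/(cμ) = 47.28/(2·29.26) = 47.28/58.52 = 0.8079

Final: 0.8079


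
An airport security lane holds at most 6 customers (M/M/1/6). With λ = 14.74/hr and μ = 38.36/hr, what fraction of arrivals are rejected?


ρ = λ/μ = 14.74/38.36 = 0.3843
P_K = (1−ρ)ρ^K/(1−ρ^(K+1)) = (0.6157·0.003219)/(1 − 0.001237)
= 0.001982/0.998763 = 0.001985

Final: 0.001985


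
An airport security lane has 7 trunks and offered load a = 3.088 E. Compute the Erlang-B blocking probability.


B(c,a) = (a^c/c!) / Σ_{k=0}^{c} a^k/k!
a^7/7! = 0.531264
Σ terms (k=0..7): 1.00000 + 3.08800 + 4.76787 + 4.90773 + 3.78877 + 2.33994 + 1.20429 + 0.53126 = 21.627866
B = 0.531264/21.627866 = 0.024564

Final: 0.024564


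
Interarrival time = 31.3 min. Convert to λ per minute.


λ = 1/(interarrival time) in consistent units.
1 minute = 1 min, so λ = 1/31.3 = 0.03195 per minute

Final: 0.03195 /min


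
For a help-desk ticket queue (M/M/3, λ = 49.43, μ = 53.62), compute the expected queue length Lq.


a = λ/μ = 0.9219; ρ = a/3 = 0.3073
P₀ = 0.394437
Lq = P₀·a^c·ρ / (c!·(1−ρ)²) = 0.394437·0.78341·0.3073/(6·0.47985)
= 0.03298

Final: 0.03298


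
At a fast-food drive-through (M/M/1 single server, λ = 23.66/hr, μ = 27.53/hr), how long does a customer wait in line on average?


ρ = 23.66/27.53 = 0.8594
Wq = ρ/(μ−λ) = 0.8594/(27.53 − 23.66) = 0.8594/3.87 = 0.2221 hr

Final: 0.2221 hr


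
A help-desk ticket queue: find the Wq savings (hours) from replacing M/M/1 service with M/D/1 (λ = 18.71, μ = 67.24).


ρ = 18.71/67.24 = 0.2783
Wq(M/M/1) = ρ/(μ−λ) = 0.2783/48.53 = 0.005734 hr
Wq(M/D/1) = ρ/(2(μ−λ)) = 0.002867 hr
Savings = 0.005734 − 0.002867 = 0.002867 hr

Final: 0.002867 hr


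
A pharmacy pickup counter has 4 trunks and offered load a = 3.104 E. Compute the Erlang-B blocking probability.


B(c,a) = (a^c/c!) / Σ_{k=0}^{c} a^k/k!
a^4/4! = 3.867903
Σ terms (k=0..4): 1.00000 + 3.10400 + 4.81741 + 4.98441 + 3.86790 = 17.773723
B = 3.867903/17.773723 = 0.217619

Final: 0.217619
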